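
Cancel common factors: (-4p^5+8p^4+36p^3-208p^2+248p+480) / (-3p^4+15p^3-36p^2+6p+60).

(4p^2+4p-48)/(3p-6)

Repeated division with remainder:
  -4p^5+8p^4+36p^3-208p^2+248p+480 = ((4/3)p+4)(-3p^4+15p^3-36p^2+6p+60) + (24p^3-72p^2+144p+240)
  -3p^4+15p^3-36p^2+6p+60 = (-(1/8)p+1/4)(24p^3-72p^2+144p+240) + (0)
Last nonzero remainder: 24p^3-72p^2+144p+240. Dividing through by 24 gives the monic gcd p^3-3p^2+6p+10.
Cancel p^3-3p^2+6p+10 from numerator and denominator to get the reduced form.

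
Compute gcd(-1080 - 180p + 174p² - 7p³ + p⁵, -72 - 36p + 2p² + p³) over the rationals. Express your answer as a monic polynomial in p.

Euclidean algorithm in ℚ[p]:
  p⁵ - 7p³ + 174p² - 180p - 1080 = (p² - 2p + 33)(p³ + 2p² - 36p - 72) + (108p² + 864p + 1296)
  p³ + 2p² - 36p - 72 = ((1/108)p - 1/18)(108p² + 864p + 1296) + (0)
Last nonzero remainder: 108p² + 864p + 1296. Dividing through by 108 gives the monic gcd p² + 8p + 12.

12 + 8p + p²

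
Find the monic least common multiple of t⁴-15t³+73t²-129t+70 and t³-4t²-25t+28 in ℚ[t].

t⁵-11t⁴+13t³+163t²-446t+280

By polynomial division,
  t⁴-15t³+73t²-129t+70 = (t-11)(t³-4t²-25t+28) + (54t²-432t+378)
  t³-4t²-25t+28 = ((1/54)t+2/27)(54t²-432t+378) + (0)
Last nonzero remainder: 54t²-432t+378. Dividing through by 54 gives the monic gcd t²-8t+7.
Then lcm(f, g) = f·g / gcd(f, g); expanding and making the result monic gives the answer.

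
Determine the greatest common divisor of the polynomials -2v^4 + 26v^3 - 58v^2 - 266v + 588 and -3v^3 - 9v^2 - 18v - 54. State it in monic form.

v + 3

Apply the Euclidean algorithm:
  -2v^4 + 26v^3 - 58v^2 - 266v + 588 = ((2/3)v - 32/3)(-3v^3 - 9v^2 - 18v - 54) + (-142v^2 - 422v + 12)
  -3v^3 - 9v^2 - 18v - 54 = ((3/142)v + 3/5041)(-142v^2 - 422v + 12) + (-(90750/5041)v - 272250/5041)
  -142v^2 - 422v + 12 = ((357911/45375)v - 10082/45375)(-(90750/5041)v - 272250/5041) + (0)
Last nonzero remainder: -(90750/5041)v - 272250/5041. Dividing through by -90750/5041 gives the monic gcd v + 3.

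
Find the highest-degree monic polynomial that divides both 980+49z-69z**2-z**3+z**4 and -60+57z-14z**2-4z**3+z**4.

-20-z+z**2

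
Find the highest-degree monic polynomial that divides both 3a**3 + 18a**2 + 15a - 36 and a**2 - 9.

Repeated division with remainder:
  3a**3 + 18a**2 + 15a - 36 = (3a + 18)(a**2 - 9) + (42a + 126)
  a**2 - 9 = ((1/42)a - 1/14)(42a + 126) + (0)
Last nonzero remainder: 42a + 126. Dividing through by 42 gives the monic gcd a + 3.

a + 3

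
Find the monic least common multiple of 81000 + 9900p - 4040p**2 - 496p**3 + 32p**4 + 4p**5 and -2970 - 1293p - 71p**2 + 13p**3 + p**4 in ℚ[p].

668250 + 365175p + 21570p**2 - 15757p**3 - 2482p**4 + 21p**5 + 22p**6 + p**7

Euclidean algorithm in ℚ[p]:
  4p**5 + 32p**4 - 496p**3 - 4040p**2 + 9900p + 81000 = (4p - 20)(p**4 + 13p**3 - 71p**2 - 1293p - 2970) + (48p**3 - 288p**2 - 4080p + 21600)
  p**4 + 13p**3 - 71p**2 - 1293p - 2970 = ((1/48)p + 19/48)(48p**3 - 288p**2 - 4080p + 21600) + (128p**2 - 128p - 11520)
  48p**3 - 288p**2 - 4080p + 21600 = ((3/8)p - 15/8)(128p**2 - 128p - 11520) + (0)
Last nonzero remainder: 128p**2 - 128p - 11520. Dividing through by 128 gives the monic gcd p**2 - p - 90.
Then lcm(f, g) = f·g / gcd(f, g); expanding and making the result monic gives the answer.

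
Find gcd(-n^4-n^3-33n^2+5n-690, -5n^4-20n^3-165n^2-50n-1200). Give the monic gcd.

n^2+5n+30

Euclidean algorithm in ℚ[n]:
  -n^4-n^3-33n^2+5n-690 = (1/5)(-5n^4-20n^3-165n^2-50n-1200) + (3n^3+15n-450)
  -5n^4-20n^3-165n^2-50n-1200 = (-(5/3)n-20/3)(3n^3+15n-450) + (-140n^2-700n-4200)
  3n^3+15n-450 = (-(3/140)n+3/28)(-140n^2-700n-4200) + (0)
Last nonzero remainder: -140n^2-700n-4200. Dividing through by -140 gives the monic gcd n^2+5n+30.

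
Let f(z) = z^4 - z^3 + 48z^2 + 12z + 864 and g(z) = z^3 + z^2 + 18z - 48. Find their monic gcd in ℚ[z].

Repeated division with remainder:
  z^4 - z^3 + 48z^2 + 12z + 864 = (z - 2)(z^3 + z^2 + 18z - 48) + (32z^2 + 96z + 768)
  z^3 + z^2 + 18z - 48 = ((1/32)z - 1/16)(32z^2 + 96z + 768) + (0)
Last nonzero remainder: 32z^2 + 96z + 768. Dividing through by 32 gives the monic gcd z^2 + 3z + 24.

z^2 + 3z + 24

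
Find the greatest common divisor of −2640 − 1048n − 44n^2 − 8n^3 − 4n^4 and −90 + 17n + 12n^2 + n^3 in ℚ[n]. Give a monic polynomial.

Repeated division with remainder:
  −4n^4 − 8n^3 − 44n^2 − 1048n − 2640 = (−4n + 40)(n^3 + 12n^2 + 17n − 90) + (−456n^2 − 2088n + 960)
  n^3 + 12n^2 + 17n − 90 = (−(1/456)n − 47/2888)(−456n^2 − 2088n + 960) + (−(5370/361)n − 26850/361)
  −456n^2 − 2088n + 960 = ((27436/895)n − 11552/895)(−(5370/361)n − 26850/361) + (0)
Last nonzero remainder: −(5370/361)n − 26850/361. Dividing through by −5370/361 gives the monic gcd n + 5.

5 + n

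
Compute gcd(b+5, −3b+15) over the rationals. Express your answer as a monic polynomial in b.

1

Euclidean algorithm in ℚ[b]:
  b+5 = (−1/3)(−3b+15) + (10)
  −3b+15 = (−(3/10)b+3/2)(10) + (0)
The last nonzero remainder is the constant 10, so the polynomials are coprime and gcd = 1.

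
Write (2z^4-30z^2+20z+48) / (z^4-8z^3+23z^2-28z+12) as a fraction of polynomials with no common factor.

(2z^2+10z+8)/(z^2-3z+2)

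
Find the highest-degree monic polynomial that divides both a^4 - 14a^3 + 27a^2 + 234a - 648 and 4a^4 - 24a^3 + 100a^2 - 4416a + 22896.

Apply the Euclidean algorithm:
  a^4 - 14a^3 + 27a^2 + 234a - 648 = (1/4)(4a^4 - 24a^3 + 100a^2 - 4416a + 22896) + (-8a^3 + 2a^2 + 1338a - 6372)
  4a^4 - 24a^3 + 100a^2 - 4416a + 22896 = (-(1/2)a + 23/8)(-8a^3 + 2a^2 + 1338a - 6372) + ((3053/4)a^2 - (45795/4)a + 82431/2)
  -8a^3 + 2a^2 + 1338a - 6372 = (-(32/3053)a - 472/3053)((3053/4)a^2 - (45795/4)a + 82431/2) + (0)
Last nonzero remainder: (3053/4)a^2 - (45795/4)a + 82431/2. Dividing through by 3053/4 gives the monic gcd a^2 - 15a + 54.

a^2 - 15a + 54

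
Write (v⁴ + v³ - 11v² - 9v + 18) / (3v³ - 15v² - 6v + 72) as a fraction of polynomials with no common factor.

(v² + 2v - 3)/(3v - 12)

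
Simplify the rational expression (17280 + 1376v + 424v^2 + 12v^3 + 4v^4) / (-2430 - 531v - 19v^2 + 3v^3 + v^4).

Apply the Euclidean algorithm:
  4v^4 + 12v^3 + 424v^2 + 1376v + 17280 = (4)(v^4 + 3v^3 - 19v^2 - 531v - 2430) + (500v^2 + 3500v + 27000)
  v^4 + 3v^3 - 19v^2 - 531v - 2430 = ((1/500)v^2 - (1/125)v - 9/100)(500v^2 + 3500v + 27000) + (0)
Last nonzero remainder: 500v^2 + 3500v + 27000. Dividing through by 500 gives the monic gcd v^2 + 7v + 54.
Cancel v^2 + 7v + 54 from numerator and denominator to get the reduced form.

(320 - 16v + 4v^2)/(-45 - 4v + v^2)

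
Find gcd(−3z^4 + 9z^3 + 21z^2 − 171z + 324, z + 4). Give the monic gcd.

Euclidean algorithm in ℚ[z]:
  −3z^4 + 9z^3 + 21z^2 − 171z + 324 = (−3z^3 + 21z^2 − 63z + 81)(z + 4) + (0)
The last nonzero remainder z + 4 is already monic.

z + 4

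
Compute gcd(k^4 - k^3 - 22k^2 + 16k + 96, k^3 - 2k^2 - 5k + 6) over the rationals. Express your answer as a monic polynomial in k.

k^2 - k - 6

Apply the Euclidean algorithm:
  k^4 - k^3 - 22k^2 + 16k + 96 = (k + 1)(k^3 - 2k^2 - 5k + 6) + (-15k^2 + 15k + 90)
  k^3 - 2k^2 - 5k + 6 = (-(1/15)k + 1/15)(-15k^2 + 15k + 90) + (0)
Last nonzero remainder: -15k^2 + 15k + 90. Dividing through by -15 gives the monic gcd k^2 - k - 6.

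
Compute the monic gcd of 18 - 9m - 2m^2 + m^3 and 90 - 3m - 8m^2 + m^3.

3 + m

Euclidean algorithm in ℚ[m]:
  m^3 - 2m^2 - 9m + 18 = (m^3 - 8m^2 - 3m + 90) + (6m^2 - 6m - 72)
  m^3 - 8m^2 - 3m + 90 = ((1/6)m - 7/6)(6m^2 - 6m - 72) + (2m + 6)
  6m^2 - 6m - 72 = (3m - 12)(2m + 6) + (0)
Last nonzero remainder: 2m + 6. Dividing through by 2 gives the monic gcd m + 3.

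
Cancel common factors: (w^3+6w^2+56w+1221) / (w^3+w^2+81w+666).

(w+11)/(w+6)

Euclidean algorithm in ℚ[w]:
  w^3+6w^2+56w+1221 = (w^3+w^2+81w+666) + (5w^2-25w+555)
  w^3+w^2+81w+666 = ((1/5)w+6/5)(5w^2-25w+555) + (0)
Last nonzero remainder: 5w^2-25w+555. Dividing through by 5 gives the monic gcd w^2-5w+111.
Cancel w^2-5w+111 from numerator and denominator to get the reduced form.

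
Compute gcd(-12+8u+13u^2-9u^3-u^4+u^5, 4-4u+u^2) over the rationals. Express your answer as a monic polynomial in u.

Repeated division with remainder:
  u^5-u^4-9u^3+13u^2+8u-12 = (u^3+3u^2-u-3)(u^2-4u+4) + (0)
The last nonzero remainder u^2-4u+4 is already monic.

4-4u+u^2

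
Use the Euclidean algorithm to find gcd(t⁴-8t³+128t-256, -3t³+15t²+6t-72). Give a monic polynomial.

Repeated division with remainder:
  t⁴-8t³+128t-256 = (-(1/3)t+1)(-3t³+15t²+6t-72) + (-13t²+98t-184)
  -3t³+15t²+6t-72 = ((3/13)t+99/169)(-13t²+98t-184) + (-(1512/169)t+6048/169)
  -13t²+98t-184 = ((2197/1512)t-3887/756)(-(1512/169)t+6048/169) + (0)
Last nonzero remainder: -(1512/169)t+6048/169. Dividing through by -1512/169 gives the monic gcd t-4.

t-4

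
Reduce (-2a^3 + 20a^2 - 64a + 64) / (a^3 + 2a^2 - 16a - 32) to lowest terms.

(-2a^2 + 12a - 16)/(a^2 + 6a + 8)

Euclidean algorithm in ℚ[a]:
  -2a^3 + 20a^2 - 64a + 64 = (-2)(a^3 + 2a^2 - 16a - 32) + (24a^2 - 96a)
  a^3 + 2a^2 - 16a - 32 = ((1/24)a + 1/4)(24a^2 - 96a) + (8a - 32)
  24a^2 - 96a = (3a)(8a - 32) + (0)
Last nonzero remainder: 8a - 32. Dividing through by 8 gives the monic gcd a - 4.
Cancel a - 4 from numerator and denominator to get the reduced form.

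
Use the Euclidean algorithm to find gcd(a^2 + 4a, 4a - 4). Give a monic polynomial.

Apply the Euclidean algorithm:
  a^2 + 4a = ((1/4)a + 5/4)(4a - 4) + (5)
  4a - 4 = ((4/5)a - 4/5)(5) + (0)
The last nonzero remainder is the constant 5, so the polynomials are coprime and gcd = 1.

1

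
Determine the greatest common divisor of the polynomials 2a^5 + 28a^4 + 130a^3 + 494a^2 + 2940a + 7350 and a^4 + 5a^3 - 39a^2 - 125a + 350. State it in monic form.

Apply the Euclidean algorithm:
  2a^5 + 28a^4 + 130a^3 + 494a^2 + 2940a + 7350 = (2a + 18)(a^4 + 5a^3 - 39a^2 - 125a + 350) + (118a^3 + 1446a^2 + 4490a + 1050)
  a^4 + 5a^3 - 39a^2 - 125a + 350 = ((1/118)a - 214/3481)(118a^3 + 1446a^2 + 4490a + 1050) + ((41230/3481)a^2 + (494760/3481)a + 1443050/3481)
  118a^3 + 1446a^2 + 4490a + 1050 = ((205379/20615)a + 10443/4123)((41230/3481)a^2 + (494760/3481)a + 1443050/3481) + (0)
Last nonzero remainder: (41230/3481)a^2 + (494760/3481)a + 1443050/3481. Dividing through by 41230/3481 gives the monic gcd a^2 + 12a + 35.

a^2 + 12a + 35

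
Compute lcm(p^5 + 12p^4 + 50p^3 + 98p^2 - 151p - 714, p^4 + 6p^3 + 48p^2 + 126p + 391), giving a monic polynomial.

p^7 + 14p^6 + 97p^5 + 474p^4 + 1195p^3 + 1238p^2 - 4901p - 16422

By polynomial division,
  p^5 + 12p^4 + 50p^3 + 98p^2 - 151p - 714 = (p + 6)(p^4 + 6p^3 + 48p^2 + 126p + 391) + (-34p^3 - 316p^2 - 1298p - 3060)
  p^4 + 6p^3 + 48p^2 + 126p + 391 = (-(1/34)p + 28/289)(-34p^3 - 316p^2 - 1298p - 3060) + ((11687/289)p^2 + (46748/289)p + 11687/17)
  -34p^3 - 316p^2 - 1298p - 3060 = (-(9826/11687)p - 52020/11687)((11687/289)p^2 + (46748/289)p + 11687/17) + (0)
Last nonzero remainder: (11687/289)p^2 + (46748/289)p + 11687/17. Dividing through by 11687/289 gives the monic gcd p^2 + 4p + 17.
Then lcm(f, g) = f·g / gcd(f, g); expanding and making the result monic gives the answer.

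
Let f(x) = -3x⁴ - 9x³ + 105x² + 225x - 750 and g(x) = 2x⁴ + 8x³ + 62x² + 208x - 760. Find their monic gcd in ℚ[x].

By polynomial division,
  -3x⁴ - 9x³ + 105x² + 225x - 750 = (-3/2)(2x⁴ + 8x³ + 62x² + 208x - 760) + (3x³ + 198x² + 537x - 1890)
  2x⁴ + 8x³ + 62x² + 208x - 760 = ((2/3)x - 124/3)(3x³ + 198x² + 537x - 1890) + (7888x² + 23664x - 78880)
  3x³ + 198x² + 537x - 1890 = ((3/7888)x + 189/7888)(7888x² + 23664x - 78880) + (0)
Last nonzero remainder: 7888x² + 23664x - 78880. Dividing through by 7888 gives the monic gcd x² + 3x - 10.

x² + 3x - 10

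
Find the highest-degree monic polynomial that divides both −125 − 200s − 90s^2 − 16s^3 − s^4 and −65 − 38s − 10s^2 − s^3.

5 + s

Repeated division with remainder:
  −s^4 − 16s^3 − 90s^2 − 200s − 125 = (s + 6)(−s^3 − 10s^2 − 38s − 65) + (8s^2 + 93s + 265)
  −s^3 − 10s^2 − 38s − 65 = (−(1/8)s + 13/64)(8s^2 + 93s + 265) + (−(1521/64)s − 7605/64)
  8s^2 + 93s + 265 = (−(512/1521)s − 3392/1521)(−(1521/64)s − 7605/64) + (0)
Last nonzero remainder: −(1521/64)s − 7605/64. Dividing through by −1521/64 gives the monic gcd s + 5.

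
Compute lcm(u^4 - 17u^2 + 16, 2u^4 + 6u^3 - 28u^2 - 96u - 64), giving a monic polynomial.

Euclidean algorithm in ℚ[u]:
  u^4 - 17u^2 + 16 = (1/2)(2u^4 + 6u^3 - 28u^2 - 96u - 64) + (-3u^3 - 3u^2 + 48u + 48)
  2u^4 + 6u^3 - 28u^2 - 96u - 64 = (-(2/3)u - 4/3)(-3u^3 - 3u^2 + 48u + 48) + (0)
Last nonzero remainder: -3u^3 - 3u^2 + 48u + 48. Dividing through by -3 gives the monic gcd u^3 + u^2 - 16u - 16.
Then lcm(f, g) = f·g / gcd(f, g); expanding and making the result monic gives the answer.

u^5 + 2u^4 - 17u^3 - 34u^2 + 16u + 32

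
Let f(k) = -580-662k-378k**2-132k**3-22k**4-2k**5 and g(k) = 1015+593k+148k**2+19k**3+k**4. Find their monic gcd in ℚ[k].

29+7k+k**2

Euclidean algorithm in ℚ[k]:
  -2k**5-22k**4-132k**3-378k**2-662k-580 = (-2k+16)(k**4+19k**3+148k**2+593k+1015) + (-140k**3-1560k**2-8120k-16820)
  k**4+19k**3+148k**2+593k+1015 = (-(1/140)k-11/196)(-140k**3-1560k**2-8120k-16820) + ((120/49)k**2+(120/7)k+3480/49)
  -140k**3-1560k**2-8120k-16820 = (-(343/6)k-1421/6)((120/49)k**2+(120/7)k+3480/49) + (0)
Last nonzero remainder: (120/49)k**2+(120/7)k+3480/49. Dividing through by 120/49 gives the monic gcd k**2+7k+29.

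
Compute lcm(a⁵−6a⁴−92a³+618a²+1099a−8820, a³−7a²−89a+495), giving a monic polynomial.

Euclidean algorithm in ℚ[a]:
  a⁵−6a⁴−92a³+618a²+1099a−8820 = (a²+a+4)(a³−7a²−89a+495) + (240a²+960a−10800)
  a³−7a²−89a+495 = ((1/240)a−11/240)(240a²+960a−10800) + (0)
Last nonzero remainder: 240a²+960a−10800. Dividing through by 240 gives the monic gcd a²+4a−45.
Then lcm(f, g) = f·g / gcd(f, g); expanding and making the result monic gives the answer.

a⁶−17a⁵−26a⁴+1630a³−5699a²−20909a+97020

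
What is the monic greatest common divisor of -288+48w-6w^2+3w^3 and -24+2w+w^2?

Euclidean algorithm in ℚ[w]:
  3w^3-6w^2+48w-288 = (3w-12)(w^2+2w-24) + (144w-576)
  w^2+2w-24 = ((1/144)w+1/24)(144w-576) + (0)
Last nonzero remainder: 144w-576. Dividing through by 144 gives the monic gcd w-4.

-4+w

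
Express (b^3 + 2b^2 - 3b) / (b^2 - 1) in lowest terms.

(b^2 + 3b)/(b + 1)

By polynomial division,
  b^3 + 2b^2 - 3b = (b + 2)(b^2 - 1) + (-2b + 2)
  b^2 - 1 = (-(1/2)b - 1/2)(-2b + 2) + (0)
Last nonzero remainder: -2b + 2. Dividing through by -2 gives the monic gcd b - 1.
Cancel b - 1 from numerator and denominator to get the reduced form.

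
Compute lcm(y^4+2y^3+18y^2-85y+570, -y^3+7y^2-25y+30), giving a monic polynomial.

y^5+14y^3-121y^2+740y-1140

Euclidean algorithm in ℚ[y]:
  y^4+2y^3+18y^2-85y+570 = (-y-9)(-y^3+7y^2-25y+30) + (56y^2-280y+840)
  -y^3+7y^2-25y+30 = (-(1/56)y+1/28)(56y^2-280y+840) + (0)
Last nonzero remainder: 56y^2-280y+840. Dividing through by 56 gives the monic gcd y^2-5y+15.
Then lcm(f, g) = f·g / gcd(f, g); expanding and making the result monic gives the answer.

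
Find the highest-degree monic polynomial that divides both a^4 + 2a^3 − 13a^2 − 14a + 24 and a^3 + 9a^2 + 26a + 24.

Euclidean algorithm in ℚ[a]:
  a^4 + 2a^3 − 13a^2 − 14a + 24 = (a − 7)(a^3 + 9a^2 + 26a + 24) + (24a^2 + 144a + 192)
  a^3 + 9a^2 + 26a + 24 = ((1/24)a + 1/8)(24a^2 + 144a + 192) + (0)
Last nonzero remainder: 24a^2 + 144a + 192. Dividing through by 24 gives the monic gcd a^2 + 6a + 8.

a^2 + 6a + 8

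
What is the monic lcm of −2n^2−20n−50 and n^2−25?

n^3+5n^2−25n−125

By polynomial division,
  −2n^2−20n−50 = (−2)(n^2−25) + (−20n−100)
  n^2−25 = (−(1/20)n+1/4)(−20n−100) + (0)
Last nonzero remainder: −20n−100. Dividing through by −20 gives the monic gcd n+5.
Then lcm(f, g) = f·g / gcd(f, g); expanding and making the result monic gives the answer.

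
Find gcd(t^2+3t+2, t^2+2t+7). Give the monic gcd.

Euclidean algorithm in ℚ[t]:
  t^2+3t+2 = (t^2+2t+7) + (t−5)
  t^2+2t+7 = (t+7)(t−5) + (42)
  t−5 = ((1/42)t−5/42)(42) + (0)
The last nonzero remainder is the constant 42, so the polynomials are coprime and gcd = 1.

1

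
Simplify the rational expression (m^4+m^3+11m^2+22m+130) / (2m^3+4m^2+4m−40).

By polynomial division,
  m^4+m^3+11m^2+22m+130 = ((1/2)m−1/2)(2m^3+4m^2+4m−40) + (11m^2+44m+110)
  2m^3+4m^2+4m−40 = ((2/11)m−4/11)(11m^2+44m+110) + (0)
Last nonzero remainder: 11m^2+44m+110. Dividing through by 11 gives the monic gcd m^2+4m+10.
Cancel m^2+4m+10 from numerator and denominator to get the reduced form.

(m^2−3m+13)/(2m−4)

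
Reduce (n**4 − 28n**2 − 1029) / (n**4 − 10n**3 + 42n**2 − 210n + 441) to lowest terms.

(n + 7)/(n − 3)

Repeated division with remainder:
  n**4 − 28n**2 − 1029 = (n**4 − 10n**3 + 42n**2 − 210n + 441) + (10n**3 − 70n**2 + 210n − 1470)
  n**4 − 10n**3 + 42n**2 − 210n + 441 = ((1/10)n − 3/10)(10n**3 − 70n**2 + 210n − 1470) + (0)
Last nonzero remainder: 10n**3 − 70n**2 + 210n − 1470. Dividing through by 10 gives the monic gcd n**3 − 7n**2 + 21n − 147.
Cancel n**3 − 7n**2 + 21n − 147 from numerator and denominator to get the reduced form.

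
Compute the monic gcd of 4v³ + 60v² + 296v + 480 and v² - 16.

v + 4

Apply the Euclidean algorithm:
  4v³ + 60v² + 296v + 480 = (4v + 60)(v² - 16) + (360v + 1440)
  v² - 16 = ((1/360)v - 1/90)(360v + 1440) + (0)
Last nonzero remainder: 360v + 1440. Dividing through by 360 gives the monic gcd v + 4.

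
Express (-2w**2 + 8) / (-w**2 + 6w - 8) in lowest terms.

(2w + 4)/(w - 4)

Euclidean algorithm in ℚ[w]:
  -2w**2 + 8 = (2)(-w**2 + 6w - 8) + (-12w + 24)
  -w**2 + 6w - 8 = ((1/12)w - 1/3)(-12w + 24) + (0)
Last nonzero remainder: -12w + 24. Dividing through by -12 gives the monic gcd w - 2.
Cancel w - 2 from numerator and denominator to get the reduced form.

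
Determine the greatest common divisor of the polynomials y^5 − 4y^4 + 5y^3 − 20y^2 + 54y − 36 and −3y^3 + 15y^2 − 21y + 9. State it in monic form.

y^2 − 4y + 3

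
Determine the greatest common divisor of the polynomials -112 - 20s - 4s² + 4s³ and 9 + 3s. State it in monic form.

1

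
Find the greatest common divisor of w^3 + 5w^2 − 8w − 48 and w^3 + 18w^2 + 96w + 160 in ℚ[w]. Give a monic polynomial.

w^2 + 8w + 16

Repeated division with remainder:
  w^3 + 5w^2 − 8w − 48 = (w^3 + 18w^2 + 96w + 160) + (−13w^2 − 104w − 208)
  w^3 + 18w^2 + 96w + 160 = (−(1/13)w − 10/13)(−13w^2 − 104w − 208) + (0)
Last nonzero remainder: −13w^2 − 104w − 208. Dividing through by −13 gives the monic gcd w^2 + 8w + 16.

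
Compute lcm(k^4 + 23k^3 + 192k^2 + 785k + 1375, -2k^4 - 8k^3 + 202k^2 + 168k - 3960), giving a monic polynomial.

Euclidean algorithm in ℚ[k]:
  k^4 + 23k^3 + 192k^2 + 785k + 1375 = (-1/2)(-2k^4 - 8k^3 + 202k^2 + 168k - 3960) + (19k^3 + 293k^2 + 869k - 605)
  -2k^4 - 8k^3 + 202k^2 + 168k - 3960 = (-(2/19)k + 434/361)(19k^3 + 293k^2 + 869k - 605) + (-(21218/361)k^2 - (339488/361)k - 1166990/361)
  19k^3 + 293k^2 + 869k - 605 = (-(6859/21218)k + 3971/21218)(-(21218/361)k^2 - (339488/361)k - 1166990/361) + (0)
Last nonzero remainder: -(21218/361)k^2 - (339488/361)k - 1166990/361. Dividing through by -21218/361 gives the monic gcd k^2 + 16k + 55.
Then lcm(f, g) = f·g / gcd(f, g); expanding and making the result monic gives the answer.

k^6 + 11k^5 - 48k^4 - 691k^3 - 1133k^2 + 11760k + 49500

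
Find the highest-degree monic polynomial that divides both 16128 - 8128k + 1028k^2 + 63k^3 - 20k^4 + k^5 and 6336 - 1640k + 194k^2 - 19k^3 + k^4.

Repeated division with remainder:
  k^5 - 20k^4 + 63k^3 + 1028k^2 - 8128k + 16128 = (k - 1)(k^4 - 19k^3 + 194k^2 - 1640k + 6336) + (-150k^3 + 2862k^2 - 16104k + 22464)
  k^4 - 19k^3 + 194k^2 - 1640k + 6336 = (-(1/150)k - 1/1875)(-150k^3 + 2862k^2 - 16104k + 22464) + ((55104/625)k^2 - (936768/625)k + 3967488/625)
  -150k^3 + 2862k^2 - 16104k + 22464 = (-(15625/9184)k + 8125/2296)((55104/625)k^2 - (936768/625)k + 3967488/625) + (0)
Last nonzero remainder: (55104/625)k^2 - (936768/625)k + 3967488/625. Dividing through by 55104/625 gives the monic gcd k^2 - 17k + 72.

72 - 17k + k^2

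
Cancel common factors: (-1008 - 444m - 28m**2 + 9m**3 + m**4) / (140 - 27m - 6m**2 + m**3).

(144 + 84m + 16m**2 + m**3)/(-20 + m + m**2)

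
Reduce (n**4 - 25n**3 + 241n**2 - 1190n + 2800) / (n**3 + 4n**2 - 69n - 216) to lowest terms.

(n**3 - 17n**2 + 105n - 350)/(n**2 + 12n + 27)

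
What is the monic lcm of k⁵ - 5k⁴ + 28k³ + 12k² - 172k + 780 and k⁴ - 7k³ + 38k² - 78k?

Apply the Euclidean algorithm:
  k⁵ - 5k⁴ + 28k³ + 12k² - 172k + 780 = (k + 2)(k⁴ - 7k³ + 38k² - 78k) + (4k³ + 14k² - 16k + 780)
  k⁴ - 7k³ + 38k² - 78k = ((1/4)k - 21/8)(4k³ + 14k² - 16k + 780) + ((315/4)k² - 315k + 4095/2)
  4k³ + 14k² - 16k + 780 = ((16/315)k + 8/21)((315/4)k² - 315k + 4095/2) + (0)
Last nonzero remainder: (315/4)k² - 315k + 4095/2. Dividing through by 315/4 gives the monic gcd k² - 4k + 26.
Then lcm(f, g) = f·g / gcd(f, g); expanding and making the result monic gives the answer.

k⁷ - 8k⁶ + 43k⁵ - 72k⁴ - 208k³ + 1296k² - 2340k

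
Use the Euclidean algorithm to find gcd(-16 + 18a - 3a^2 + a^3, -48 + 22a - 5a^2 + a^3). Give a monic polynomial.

Euclidean algorithm in ℚ[a]:
  a^3 - 3a^2 + 18a - 16 = (a^3 - 5a^2 + 22a - 48) + (2a^2 - 4a + 32)
  a^3 - 5a^2 + 22a - 48 = ((1/2)a - 3/2)(2a^2 - 4a + 32) + (0)
Last nonzero remainder: 2a^2 - 4a + 32. Dividing through by 2 gives the monic gcd a^2 - 2a + 16.

16 - 2a + a^2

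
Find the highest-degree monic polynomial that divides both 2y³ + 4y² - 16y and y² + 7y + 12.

y + 4

By polynomial division,
  2y³ + 4y² - 16y = (2y - 10)(y² + 7y + 12) + (30y + 120)
  y² + 7y + 12 = ((1/30)y + 1/10)(30y + 120) + (0)
Last nonzero remainder: 30y + 120. Dividing through by 30 gives the monic gcd y + 4.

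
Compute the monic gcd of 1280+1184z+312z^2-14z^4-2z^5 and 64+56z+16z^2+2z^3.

32+28z+8z^2+z^3

By polynomial division,
  -2z^5-14z^4+312z^2+1184z+1280 = (-z^2+z+20)(2z^3+16z^2+56z+64) + (0)
Last nonzero remainder: 2z^3+16z^2+56z+64. Dividing through by 2 gives the monic gcd z^3+8z^2+28z+32.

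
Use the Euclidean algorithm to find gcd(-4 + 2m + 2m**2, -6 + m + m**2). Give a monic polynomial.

Euclidean algorithm in ℚ[m]:
  2m**2 + 2m - 4 = (2)(m**2 + m - 6) + (8)
  m**2 + m - 6 = ((1/8)m**2 + (1/8)m - 3/4)(8) + (0)
The last nonzero remainder is the constant 8, so the polynomials are coprime and gcd = 1.

1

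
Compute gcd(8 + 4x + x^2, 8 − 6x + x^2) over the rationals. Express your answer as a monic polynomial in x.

1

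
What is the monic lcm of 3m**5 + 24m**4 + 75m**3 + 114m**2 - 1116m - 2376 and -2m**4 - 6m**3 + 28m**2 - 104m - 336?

m**7 + 3m**6 - m**5 + 25m**4 - 212m**3 + 1600m**2 - 1248m - 11088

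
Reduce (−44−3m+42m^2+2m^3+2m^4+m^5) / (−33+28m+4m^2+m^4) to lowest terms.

(4+5m+m^2)/(3+m)

Apply the Euclidean algorithm:
  m^5+2m^4+2m^3+42m^2−3m−44 = (m+2)(m^4+4m^2+28m−33) + (−2m^3+6m^2−26m+22)
  m^4+4m^2+28m−33 = (−(1/2)m−3/2)(−2m^3+6m^2−26m+22) + (0)
Last nonzero remainder: −2m^3+6m^2−26m+22. Dividing through by −2 gives the monic gcd m^3−3m^2+13m−11.
Cancel m^3−3m^2+13m−11 from numerator and denominator to get the reduced form.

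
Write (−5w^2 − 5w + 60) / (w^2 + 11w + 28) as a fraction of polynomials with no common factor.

(−5w + 15)/(w + 7)

Repeated division with remainder:
  −5w^2 − 5w + 60 = (−5)(w^2 + 11w + 28) + (50w + 200)
  w^2 + 11w + 28 = ((1/50)w + 7/50)(50w + 200) + (0)
Last nonzero remainder: 50w + 200. Dividing through by 50 gives the monic gcd w + 4.
Cancel w + 4 from numerator and denominator to get the reduced form.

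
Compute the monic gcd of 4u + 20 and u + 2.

Repeated division with remainder:
  4u + 20 = (4)(u + 2) + (12)
  u + 2 = ((1/12)u + 1/6)(12) + (0)
The last nonzero remainder is the constant 12, so the polynomials are coprime and gcd = 1.

1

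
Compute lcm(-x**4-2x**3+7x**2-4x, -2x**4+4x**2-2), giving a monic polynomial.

Apply the Euclidean algorithm:
  -x**4-2x**3+7x**2-4x = (1/2)(-2x**4+4x**2-2) + (-2x**3+5x**2-4x+1)
  -2x**4+4x**2-2 = (x+5/2)(-2x**3+5x**2-4x+1) + (-(9/2)x**2+9x-9/2)
  -2x**3+5x**2-4x+1 = ((4/9)x-2/9)(-(9/2)x**2+9x-9/2) + (0)
Last nonzero remainder: -(9/2)x**2+9x-9/2. Dividing through by -9/2 gives the monic gcd x**2-2x+1.
Then lcm(f, g) = f·g / gcd(f, g); expanding and making the result monic gives the answer.

x**6+4x**5-2x**4-8x**3+x**2+4x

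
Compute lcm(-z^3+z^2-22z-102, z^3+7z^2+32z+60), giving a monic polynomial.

z^5+3z^4+38z^3+170z^2+848z+2040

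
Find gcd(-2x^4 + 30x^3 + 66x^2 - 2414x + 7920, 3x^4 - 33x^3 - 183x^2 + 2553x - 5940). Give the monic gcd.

Apply the Euclidean algorithm:
  -2x^4 + 30x^3 + 66x^2 - 2414x + 7920 = (-2/3)(3x^4 - 33x^3 - 183x^2 + 2553x - 5940) + (8x^3 - 56x^2 - 712x + 3960)
  3x^4 - 33x^3 - 183x^2 + 2553x - 5940 = ((3/8)x - 3/2)(8x^3 - 56x^2 - 712x + 3960) + (0)
Last nonzero remainder: 8x^3 - 56x^2 - 712x + 3960. Dividing through by 8 gives the monic gcd x^3 - 7x^2 - 89x + 495.

x^3 - 7x^2 - 89x + 495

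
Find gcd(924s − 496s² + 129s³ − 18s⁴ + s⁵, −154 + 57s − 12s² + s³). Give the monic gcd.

−154 + 57s − 12s² + s³

Repeated division with remainder:
  s⁵ − 18s⁴ + 129s³ − 496s² + 924s = (s² − 6s)(s³ − 12s² + 57s − 154) + (0)
The last nonzero remainder s³ − 12s² + 57s − 154 is already monic.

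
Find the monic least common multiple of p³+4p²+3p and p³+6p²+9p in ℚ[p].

By polynomial division,
  p³+4p²+3p = (p³+6p²+9p) + (−2p²−6p)
  p³+6p²+9p = (−(1/2)p−3/2)(−2p²−6p) + (0)
Last nonzero remainder: −2p²−6p. Dividing through by −2 gives the monic gcd p²+3p.
Then lcm(f, g) = f·g / gcd(f, g); expanding and making the result monic gives the answer.

p⁴+7p³+15p²+9p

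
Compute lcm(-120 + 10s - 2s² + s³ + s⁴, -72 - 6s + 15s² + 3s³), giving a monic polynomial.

By polynomial division,
  s⁴ + s³ - 2s² + 10s - 120 = ((1/3)s - 4/3)(3s³ + 15s² - 6s - 72) + (20s² + 26s - 216)
  3s³ + 15s² - 6s - 72 = ((3/20)s + 111/200)(20s² + 26s - 216) + ((1197/100)s + 1197/25)
  20s² + 26s - 216 = ((2000/1197)s - 600/133)((1197/100)s + 1197/25) + (0)
Last nonzero remainder: (1197/100)s + 1197/25. Dividing through by 1197/100 gives the monic gcd s + 4.
Then lcm(f, g) = f·g / gcd(f, g); expanding and making the result monic gives the answer.

720 - 180s - 98s² + 2s³ - 7s⁴ + 2s⁵ + s⁶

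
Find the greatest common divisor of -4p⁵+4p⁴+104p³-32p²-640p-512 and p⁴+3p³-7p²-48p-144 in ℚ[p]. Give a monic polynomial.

p²-16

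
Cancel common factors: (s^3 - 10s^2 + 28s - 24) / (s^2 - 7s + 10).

(s^2 - 8s + 12)/(s - 5)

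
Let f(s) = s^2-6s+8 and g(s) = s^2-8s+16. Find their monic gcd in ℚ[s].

s-4

Repeated division with remainder:
  s^2-6s+8 = (s^2-8s+16) + (2s-8)
  s^2-8s+16 = ((1/2)s-2)(2s-8) + (0)
Last nonzero remainder: 2s-8. Dividing through by 2 gives the monic gcd s-4.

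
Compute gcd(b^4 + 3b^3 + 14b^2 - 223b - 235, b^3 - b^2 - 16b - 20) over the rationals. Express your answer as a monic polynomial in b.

By polynomial division,
  b^4 + 3b^3 + 14b^2 - 223b - 235 = (b + 4)(b^3 - b^2 - 16b - 20) + (34b^2 - 139b - 155)
  b^3 - b^2 - 16b - 20 = ((1/34)b + 105/1156)(34b^2 - 139b - 155) + ((1369/1156)b - 6845/1156)
  34b^2 - 139b - 155 = ((39304/1369)b + 35836/1369)((1369/1156)b - 6845/1156) + (0)
Last nonzero remainder: (1369/1156)b - 6845/1156. Dividing through by 1369/1156 gives the monic gcd b - 5.

b - 5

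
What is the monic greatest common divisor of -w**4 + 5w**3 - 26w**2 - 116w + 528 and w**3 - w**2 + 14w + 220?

Repeated division with remainder:
  -w**4 + 5w**3 - 26w**2 - 116w + 528 = (-w + 4)(w**3 - w**2 + 14w + 220) + (-8w**2 + 48w - 352)
  w**3 - w**2 + 14w + 220 = (-(1/8)w - 5/8)(-8w**2 + 48w - 352) + (0)
Last nonzero remainder: -8w**2 + 48w - 352. Dividing through by -8 gives the monic gcd w**2 - 6w + 44.

w**2 - 6w + 44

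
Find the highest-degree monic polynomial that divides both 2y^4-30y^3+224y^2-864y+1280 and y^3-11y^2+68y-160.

By polynomial division,
  2y^4-30y^3+224y^2-864y+1280 = (2y-8)(y^3-11y^2+68y-160) + (0)
The last nonzero remainder y^3-11y^2+68y-160 is already monic.

y^3-11y^2+68y-160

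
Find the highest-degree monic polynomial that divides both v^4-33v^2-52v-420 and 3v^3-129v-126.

v^2-v-42

Repeated division with remainder:
  v^4-33v^2-52v-420 = ((1/3)v)(3v^3-129v-126) + (10v^2-10v-420)
  3v^3-129v-126 = ((3/10)v+3/10)(10v^2-10v-420) + (0)
Last nonzero remainder: 10v^2-10v-420. Dividing through by 10 gives the monic gcd v^2-v-42.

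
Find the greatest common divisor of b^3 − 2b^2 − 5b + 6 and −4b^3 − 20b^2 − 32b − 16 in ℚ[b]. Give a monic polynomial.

b + 2

Euclidean algorithm in ℚ[b]:
  b^3 − 2b^2 − 5b + 6 = (−1/4)(−4b^3 − 20b^2 − 32b − 16) + (−7b^2 − 13b + 2)
  −4b^3 − 20b^2 − 32b − 16 = ((4/7)b + 88/49)(−7b^2 − 13b + 2) + (−(480/49)b − 960/49)
  −7b^2 − 13b + 2 = ((343/480)b − 49/480)(−(480/49)b − 960/49) + (0)
Last nonzero remainder: −(480/49)b − 960/49. Dividing through by −480/49 gives the monic gcd b + 2.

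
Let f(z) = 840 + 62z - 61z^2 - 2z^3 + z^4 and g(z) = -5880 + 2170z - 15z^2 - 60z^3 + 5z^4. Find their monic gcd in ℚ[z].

By polynomial division,
  z^4 - 2z^3 - 61z^2 + 62z + 840 = (1/5)(5z^4 - 60z^3 - 15z^2 + 2170z - 5880) + (10z^3 - 58z^2 - 372z + 2016)
  5z^4 - 60z^3 - 15z^2 + 2170z - 5880 = ((1/2)z - 31/10)(10z^3 - 58z^2 - 372z + 2016) + (-(44/5)z^2 + (44/5)z + 1848/5)
  10z^3 - 58z^2 - 372z + 2016 = (-(25/22)z + 60/11)(-(44/5)z^2 + (44/5)z + 1848/5) + (0)
Last nonzero remainder: -(44/5)z^2 + (44/5)z + 1848/5. Dividing through by -44/5 gives the monic gcd z^2 - z - 42.

-42 - z + z^2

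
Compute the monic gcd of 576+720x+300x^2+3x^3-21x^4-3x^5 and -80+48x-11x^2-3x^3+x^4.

By polynomial division,
  -3x^5-21x^4+3x^3+300x^2+720x+576 = (-3x-30)(x^4-3x^3-11x^2+48x-80) + (-120x^3+114x^2+1920x-1824)
  x^4-3x^3-11x^2+48x-80 = (-(1/120)x+41/2400)(-120x^3+114x^2+1920x-1824) + ((1221/400)x^2-1221/25)
  -120x^3+114x^2+1920x-1824 = (-(16000/407)x+15200/407)((1221/400)x^2-1221/25) + (0)
Last nonzero remainder: (1221/400)x^2-1221/25. Dividing through by 1221/400 gives the monic gcd x^2-16.

-16+x^2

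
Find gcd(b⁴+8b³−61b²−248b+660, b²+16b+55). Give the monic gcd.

b²+16b+55

Apply the Euclidean algorithm:
  b⁴+8b³−61b²−248b+660 = (b²−8b+12)(b²+16b+55) + (0)
The last nonzero remainder b²+16b+55 is already monic.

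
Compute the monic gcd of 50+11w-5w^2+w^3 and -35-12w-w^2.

1

Apply the Euclidean algorithm:
  w^3-5w^2+11w+50 = (-w+17)(-w^2-12w-35) + (180w+645)
  -w^2-12w-35 = (-(1/180)w-101/2160)(180w+645) + (-697/144)
  180w+645 = (-(25920/697)w-92880/697)(-697/144) + (0)
The last nonzero remainder is the constant -697/144, so the polynomials are coprime and gcd = 1.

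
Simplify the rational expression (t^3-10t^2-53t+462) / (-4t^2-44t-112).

(-t^2+17t-66)/(4t+16)

By polynomial division,
  t^3-10t^2-53t+462 = (-(1/4)t+21/4)(-4t^2-44t-112) + (150t+1050)
  -4t^2-44t-112 = (-(2/75)t-8/75)(150t+1050) + (0)
Last nonzero remainder: 150t+1050. Dividing through by 150 gives the monic gcd t+7.
Cancel t+7 from numerator and denominator to get the reduced form.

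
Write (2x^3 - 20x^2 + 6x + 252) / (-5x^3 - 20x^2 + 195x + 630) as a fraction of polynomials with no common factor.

Apply the Euclidean algorithm:
  2x^3 - 20x^2 + 6x + 252 = (-2/5)(-5x^3 - 20x^2 + 195x + 630) + (-28x^2 + 84x + 504)
  -5x^3 - 20x^2 + 195x + 630 = ((5/28)x + 5/4)(-28x^2 + 84x + 504) + (0)
Last nonzero remainder: -28x^2 + 84x + 504. Dividing through by -28 gives the monic gcd x^2 - 3x - 18.
Cancel x^2 - 3x - 18 from numerator and denominator to get the reduced form.

(-2x + 14)/(5x + 35)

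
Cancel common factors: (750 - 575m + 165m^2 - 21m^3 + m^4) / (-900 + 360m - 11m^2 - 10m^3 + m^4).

By polynomial division,
  m^4 - 21m^3 + 165m^2 - 575m + 750 = (m^4 - 10m^3 - 11m^2 + 360m - 900) + (-11m^3 + 176m^2 - 935m + 1650)
  m^4 - 10m^3 - 11m^2 + 360m - 900 = (-(1/11)m - 6/11)(-11m^3 + 176m^2 - 935m + 1650) + (0)
Last nonzero remainder: -11m^3 + 176m^2 - 935m + 1650. Dividing through by -11 gives the monic gcd m^3 - 16m^2 + 85m - 150.
Cancel m^3 - 16m^2 + 85m - 150 from numerator and denominator to get the reduced form.

(-5 + m)/(6 + m)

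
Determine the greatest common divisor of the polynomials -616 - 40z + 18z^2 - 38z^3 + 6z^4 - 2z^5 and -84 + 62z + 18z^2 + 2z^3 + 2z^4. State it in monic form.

14 - z + z^2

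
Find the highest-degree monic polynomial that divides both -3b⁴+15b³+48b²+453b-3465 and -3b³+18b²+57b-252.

By polynomial division,
  -3b⁴+15b³+48b²+453b-3465 = (b+1)(-3b³+18b²+57b-252) + (-27b²+648b-3213)
  -3b³+18b²+57b-252 = ((1/9)b+2)(-27b²+648b-3213) + (-882b+6174)
  -27b²+648b-3213 = ((3/98)b-51/98)(-882b+6174) + (0)
Last nonzero remainder: -882b+6174. Dividing through by -882 gives the monic gcd b-7.

b-7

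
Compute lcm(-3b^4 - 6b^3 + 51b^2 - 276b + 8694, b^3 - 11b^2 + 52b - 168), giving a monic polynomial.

b^6 - 2b^5 - b^4 + 208b^3 - 3674b^2 + 13800b - 69552

By polynomial division,
  -3b^4 - 6b^3 + 51b^2 - 276b + 8694 = (-3b - 39)(b^3 - 11b^2 + 52b - 168) + (-222b^2 + 1248b + 2142)
  b^3 - 11b^2 + 52b - 168 = (-(1/222)b + 199/8214)(-222b^2 + 1248b + 2142) + ((43005/1369)b - 301035/1369)
  -222b^2 + 1248b + 2142 = (-(101306/14335)b - 139638/14335)((43005/1369)b - 301035/1369) + (0)
Last nonzero remainder: (43005/1369)b - 301035/1369. Dividing through by 43005/1369 gives the monic gcd b - 7.
Then lcm(f, g) = f·g / gcd(f, g); expanding and making the result monic gives the answer.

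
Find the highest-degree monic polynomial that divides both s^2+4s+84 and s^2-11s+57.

Repeated division with remainder:
  s^2+4s+84 = (s^2-11s+57) + (15s+27)
  s^2-11s+57 = ((1/15)s-64/75)(15s+27) + (2001/25)
  15s+27 = ((125/667)s+225/667)(2001/25) + (0)
The last nonzero remainder is the constant 2001/25, so the polynomials are coprime and gcd = 1.

1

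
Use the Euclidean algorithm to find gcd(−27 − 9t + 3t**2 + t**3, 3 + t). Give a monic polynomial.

3 + t

Repeated division with remainder:
  t**3 + 3t**2 − 9t − 27 = (t**2 − 9)(t + 3) + (0)
The last nonzero remainder t + 3 is already monic.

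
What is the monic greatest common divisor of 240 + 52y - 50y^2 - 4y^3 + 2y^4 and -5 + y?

Euclidean algorithm in ℚ[y]:
  2y^4 - 4y^3 - 50y^2 + 52y + 240 = (2y^3 + 6y^2 - 20y - 48)(y - 5) + (0)
The last nonzero remainder y - 5 is already monic.

-5 + y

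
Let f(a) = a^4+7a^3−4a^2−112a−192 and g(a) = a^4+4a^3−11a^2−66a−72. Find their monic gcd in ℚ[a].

By polynomial division,
  a^4+7a^3−4a^2−112a−192 = (a^4+4a^3−11a^2−66a−72) + (3a^3+7a^2−46a−120)
  a^4+4a^3−11a^2−66a−72 = ((1/3)a+5/9)(3a^3+7a^2−46a−120) + ((4/9)a^2−(4/9)a−16/3)
  3a^3+7a^2−46a−120 = ((27/4)a+45/2)((4/9)a^2−(4/9)a−16/3) + (0)
Last nonzero remainder: (4/9)a^2−(4/9)a−16/3. Dividing through by 4/9 gives the monic gcd a^2−a−12.

a^2−a−12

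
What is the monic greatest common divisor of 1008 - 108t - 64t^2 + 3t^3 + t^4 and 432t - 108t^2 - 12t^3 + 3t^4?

Euclidean algorithm in ℚ[t]:
  t^4 + 3t^3 - 64t^2 - 108t + 1008 = (1/3)(3t^4 - 12t^3 - 108t^2 + 432t) + (7t^3 - 28t^2 - 252t + 1008)
  3t^4 - 12t^3 - 108t^2 + 432t = ((3/7)t)(7t^3 - 28t^2 - 252t + 1008) + (0)
Last nonzero remainder: 7t^3 - 28t^2 - 252t + 1008. Dividing through by 7 gives the monic gcd t^3 - 4t^2 - 36t + 144.

144 - 36t - 4t^2 + t^3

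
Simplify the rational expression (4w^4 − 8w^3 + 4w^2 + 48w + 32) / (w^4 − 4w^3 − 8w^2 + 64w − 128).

(4w^2 + 8w + 4)/(w^2 − 16)

Apply the Euclidean algorithm:
  4w^4 − 8w^3 + 4w^2 + 48w + 32 = (4)(w^4 − 4w^3 − 8w^2 + 64w − 128) + (8w^3 + 36w^2 − 208w + 544)
  w^4 − 4w^3 − 8w^2 + 64w − 128 = ((1/8)w − 17/16)(8w^3 + 36w^2 − 208w + 544) + ((225/4)w^2 − 225w + 450)
  8w^3 + 36w^2 − 208w + 544 = ((32/225)w + 272/225)((225/4)w^2 − 225w + 450) + (0)
Last nonzero remainder: (225/4)w^2 − 225w + 450. Dividing through by 225/4 gives the monic gcd w^2 − 4w + 8.
Cancel w^2 − 4w + 8 from numerator and denominator to get the reduced form.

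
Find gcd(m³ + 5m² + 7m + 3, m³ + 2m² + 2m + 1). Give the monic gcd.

m + 1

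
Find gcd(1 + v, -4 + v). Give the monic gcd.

1

Apply the Euclidean algorithm:
  v + 1 = (v - 4) + (5)
  v - 4 = ((1/5)v - 4/5)(5) + (0)
The last nonzero remainder is the constant 5, so the polynomials are coprime and gcd = 1.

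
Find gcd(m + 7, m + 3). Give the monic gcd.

1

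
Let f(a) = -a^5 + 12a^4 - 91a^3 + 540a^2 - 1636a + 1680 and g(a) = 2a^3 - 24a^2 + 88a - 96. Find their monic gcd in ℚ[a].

a^2 - 6a + 8

Euclidean algorithm in ℚ[a]:
  -a^5 + 12a^4 - 91a^3 + 540a^2 - 1636a + 1680 = (-(1/2)a^2 - 47/2)(2a^3 - 24a^2 + 88a - 96) + (-72a^2 + 432a - 576)
  2a^3 - 24a^2 + 88a - 96 = (-(1/36)a + 1/6)(-72a^2 + 432a - 576) + (0)
Last nonzero remainder: -72a^2 + 432a - 576. Dividing through by -72 gives the monic gcd a^2 - 6a + 8.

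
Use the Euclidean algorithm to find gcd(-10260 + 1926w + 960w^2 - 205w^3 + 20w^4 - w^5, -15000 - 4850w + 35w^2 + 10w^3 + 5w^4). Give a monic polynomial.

-30 - 7w + w^2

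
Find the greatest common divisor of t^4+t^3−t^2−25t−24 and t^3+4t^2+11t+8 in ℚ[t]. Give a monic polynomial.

Repeated division with remainder:
  t^4+t^3−t^2−25t−24 = (t−3)(t^3+4t^2+11t+8) + (0)
The last nonzero remainder t^3+4t^2+11t+8 is already monic.

t^3+4t^2+11t+8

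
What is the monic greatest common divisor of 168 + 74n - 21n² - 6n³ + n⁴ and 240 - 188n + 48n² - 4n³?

By polynomial division,
  n⁴ - 6n³ - 21n² + 74n + 168 = (-(1/4)n - 3/2)(-4n³ + 48n² - 188n + 240) + (4n² - 148n + 528)
  -4n³ + 48n² - 188n + 240 = (-n - 25)(4n² - 148n + 528) + (-3360n + 13440)
  4n² - 148n + 528 = (-(1/840)n + 11/280)(-3360n + 13440) + (0)
Last nonzero remainder: -3360n + 13440. Dividing through by -3360 gives the monic gcd n - 4.

-4 + n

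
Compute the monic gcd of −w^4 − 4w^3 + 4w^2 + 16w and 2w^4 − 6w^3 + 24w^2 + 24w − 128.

w^2 − 4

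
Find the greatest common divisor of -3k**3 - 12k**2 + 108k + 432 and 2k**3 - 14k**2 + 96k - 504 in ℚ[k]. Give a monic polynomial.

k - 6

Euclidean algorithm in ℚ[k]:
  -3k**3 - 12k**2 + 108k + 432 = (-3/2)(2k**3 - 14k**2 + 96k - 504) + (-33k**2 + 252k - 324)
  2k**3 - 14k**2 + 96k - 504 = (-(2/33)k - 14/363)(-33k**2 + 252k - 324) + ((10416/121)k - 62496/121)
  -33k**2 + 252k - 324 = (-(1331/3472)k + 1089/1736)((10416/121)k - 62496/121) + (0)
Last nonzero remainder: (10416/121)k - 62496/121. Dividing through by 10416/121 gives the monic gcd k - 6.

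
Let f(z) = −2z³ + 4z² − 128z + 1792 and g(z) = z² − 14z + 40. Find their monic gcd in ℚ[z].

1

Apply the Euclidean algorithm:
  −2z³ + 4z² − 128z + 1792 = (−2z − 24)(z² − 14z + 40) + (−384z + 2752)
  z² − 14z + 40 = (−(1/384)z + 41/2304)(−384z + 2752) + (−323/36)
  −384z + 2752 = ((13824/323)z − 99072/323)(−323/36) + (0)
The last nonzero remainder is the constant −323/36, so the polynomials are coprime and gcd = 1.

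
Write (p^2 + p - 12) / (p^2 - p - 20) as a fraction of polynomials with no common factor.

(p - 3)/(p - 5)

By polynomial division,
  p^2 + p - 12 = (p^2 - p - 20) + (2p + 8)
  p^2 - p - 20 = ((1/2)p - 5/2)(2p + 8) + (0)
Last nonzero remainder: 2p + 8. Dividing through by 2 gives the monic gcd p + 4.
Cancel p + 4 from numerator and denominator to get the reduced form.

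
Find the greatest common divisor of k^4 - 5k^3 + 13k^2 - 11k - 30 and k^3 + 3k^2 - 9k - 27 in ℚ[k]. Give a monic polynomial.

k - 3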